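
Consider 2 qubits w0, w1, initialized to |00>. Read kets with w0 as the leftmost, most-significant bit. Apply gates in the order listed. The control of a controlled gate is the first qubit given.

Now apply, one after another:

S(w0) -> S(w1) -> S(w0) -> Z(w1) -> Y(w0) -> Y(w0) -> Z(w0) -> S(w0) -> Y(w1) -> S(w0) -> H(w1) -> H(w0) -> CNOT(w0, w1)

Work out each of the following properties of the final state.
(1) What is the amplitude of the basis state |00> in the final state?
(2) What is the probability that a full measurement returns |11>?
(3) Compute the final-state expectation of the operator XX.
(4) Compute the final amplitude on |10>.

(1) The final state's coefficient on |00> equals I/2.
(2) The probability of measuring |11> is 1/4.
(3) The expectation value of XX is 1.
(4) The amplitude on |10> is -I/2.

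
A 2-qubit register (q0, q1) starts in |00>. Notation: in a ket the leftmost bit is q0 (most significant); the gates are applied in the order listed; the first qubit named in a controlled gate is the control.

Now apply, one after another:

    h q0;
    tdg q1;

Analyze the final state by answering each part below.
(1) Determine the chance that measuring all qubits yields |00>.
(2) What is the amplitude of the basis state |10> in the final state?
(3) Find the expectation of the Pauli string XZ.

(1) A full measurement returns |00> with probability 1/2.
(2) |10> carries amplitude sqrt(2)/2 in the final state.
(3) The observable XZ averages to 1.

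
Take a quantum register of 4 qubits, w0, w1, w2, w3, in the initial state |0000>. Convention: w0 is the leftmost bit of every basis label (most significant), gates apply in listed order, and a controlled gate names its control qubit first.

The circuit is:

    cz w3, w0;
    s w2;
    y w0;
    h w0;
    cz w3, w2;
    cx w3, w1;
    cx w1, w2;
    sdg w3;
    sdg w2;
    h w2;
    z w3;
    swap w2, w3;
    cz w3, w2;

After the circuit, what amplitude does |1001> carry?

The final state's coefficient on |1001> equals -I/2.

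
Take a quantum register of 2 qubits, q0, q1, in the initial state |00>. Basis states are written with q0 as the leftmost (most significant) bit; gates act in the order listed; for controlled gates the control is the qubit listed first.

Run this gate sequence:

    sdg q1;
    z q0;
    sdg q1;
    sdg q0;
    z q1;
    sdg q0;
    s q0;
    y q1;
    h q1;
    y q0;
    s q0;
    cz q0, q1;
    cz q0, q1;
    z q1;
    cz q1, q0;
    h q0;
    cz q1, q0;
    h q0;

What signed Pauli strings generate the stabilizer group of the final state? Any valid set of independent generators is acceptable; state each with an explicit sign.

The stabilizer group can be generated by -XX, -ZZ, among other valid generating sets.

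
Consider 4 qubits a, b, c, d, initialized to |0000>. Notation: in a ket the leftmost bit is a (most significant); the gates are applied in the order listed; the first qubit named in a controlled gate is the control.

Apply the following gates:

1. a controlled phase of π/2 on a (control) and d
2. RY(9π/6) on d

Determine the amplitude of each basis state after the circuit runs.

After the circuit, the state carries amplitude -sqrt(2)/2 on |0000>, sqrt(2)/2 on |0001>, and 0 on every other basis state.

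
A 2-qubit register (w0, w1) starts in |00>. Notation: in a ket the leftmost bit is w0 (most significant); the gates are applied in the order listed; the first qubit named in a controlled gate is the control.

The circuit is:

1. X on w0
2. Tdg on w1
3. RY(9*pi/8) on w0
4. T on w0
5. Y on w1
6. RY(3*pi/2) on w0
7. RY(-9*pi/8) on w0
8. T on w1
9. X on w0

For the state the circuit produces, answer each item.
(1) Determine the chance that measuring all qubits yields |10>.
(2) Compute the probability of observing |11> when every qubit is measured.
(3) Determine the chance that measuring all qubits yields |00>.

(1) A full measurement returns |10> with probability 0.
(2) The probability of measuring |11> is sqrt(2)/8 + 3/8.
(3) A full measurement returns |00> with probability 0.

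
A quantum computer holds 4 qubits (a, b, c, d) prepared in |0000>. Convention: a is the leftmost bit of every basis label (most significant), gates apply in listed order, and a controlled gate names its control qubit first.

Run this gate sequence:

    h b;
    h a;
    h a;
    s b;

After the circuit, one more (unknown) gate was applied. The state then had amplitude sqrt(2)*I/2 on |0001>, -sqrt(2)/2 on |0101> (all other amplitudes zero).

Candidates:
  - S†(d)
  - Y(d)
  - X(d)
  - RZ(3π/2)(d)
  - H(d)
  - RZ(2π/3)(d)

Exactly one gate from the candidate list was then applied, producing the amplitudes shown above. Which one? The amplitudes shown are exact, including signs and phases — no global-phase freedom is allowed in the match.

It was Y(d) that produced the state shown. Key observation: steps 2-3 multiply out to the identity, so the circuit reduces to the remaining gates.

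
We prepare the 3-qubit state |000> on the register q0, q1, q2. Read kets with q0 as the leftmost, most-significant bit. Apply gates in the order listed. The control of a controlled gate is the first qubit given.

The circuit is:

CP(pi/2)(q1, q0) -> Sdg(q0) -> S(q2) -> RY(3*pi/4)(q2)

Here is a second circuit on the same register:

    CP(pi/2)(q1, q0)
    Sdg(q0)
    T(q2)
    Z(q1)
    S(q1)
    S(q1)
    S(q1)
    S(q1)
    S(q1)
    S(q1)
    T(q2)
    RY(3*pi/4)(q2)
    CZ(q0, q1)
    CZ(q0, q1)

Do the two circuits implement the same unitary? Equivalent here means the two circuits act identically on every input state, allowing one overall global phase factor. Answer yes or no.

Yes, they are equivalent — the unitaries differ by at most a global phase.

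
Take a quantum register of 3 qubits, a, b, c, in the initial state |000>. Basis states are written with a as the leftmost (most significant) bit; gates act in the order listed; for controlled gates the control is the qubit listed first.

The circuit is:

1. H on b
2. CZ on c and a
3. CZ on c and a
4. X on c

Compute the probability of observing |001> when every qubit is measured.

The probability of measuring |001> is 1/2.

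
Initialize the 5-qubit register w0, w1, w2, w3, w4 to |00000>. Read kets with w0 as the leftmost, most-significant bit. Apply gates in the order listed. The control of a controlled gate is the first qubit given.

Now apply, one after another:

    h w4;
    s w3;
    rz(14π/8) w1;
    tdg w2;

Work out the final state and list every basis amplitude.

After the circuit, the state carries amplitude -sqrt(2)*exp(I*pi/8)/2 on |00000>, -sqrt(2)*exp(I*pi/8)/2 on |00001>, and 0 on every other basis state.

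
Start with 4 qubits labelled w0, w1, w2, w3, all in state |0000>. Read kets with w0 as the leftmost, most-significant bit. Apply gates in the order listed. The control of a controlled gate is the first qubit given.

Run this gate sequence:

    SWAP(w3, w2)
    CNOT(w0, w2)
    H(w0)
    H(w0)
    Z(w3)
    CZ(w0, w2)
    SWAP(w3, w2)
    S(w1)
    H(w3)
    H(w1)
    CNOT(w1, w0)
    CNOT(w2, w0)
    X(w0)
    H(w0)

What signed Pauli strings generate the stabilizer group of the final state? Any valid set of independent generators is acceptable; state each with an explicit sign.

The stabilizer group can be generated by -XZII, +ZXII, +IIIX, +IIZI, among other valid generating sets. Key observation: steps 3-4 multiply out to the identity, so the circuit reduces to the remaining gates.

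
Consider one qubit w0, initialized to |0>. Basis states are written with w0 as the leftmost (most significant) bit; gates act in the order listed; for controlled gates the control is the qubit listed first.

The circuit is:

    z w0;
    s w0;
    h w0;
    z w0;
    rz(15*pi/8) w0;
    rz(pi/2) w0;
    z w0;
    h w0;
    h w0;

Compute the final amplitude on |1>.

The final state's coefficient on |1> equals -sqrt(2)*exp(3*I*pi/16)/2.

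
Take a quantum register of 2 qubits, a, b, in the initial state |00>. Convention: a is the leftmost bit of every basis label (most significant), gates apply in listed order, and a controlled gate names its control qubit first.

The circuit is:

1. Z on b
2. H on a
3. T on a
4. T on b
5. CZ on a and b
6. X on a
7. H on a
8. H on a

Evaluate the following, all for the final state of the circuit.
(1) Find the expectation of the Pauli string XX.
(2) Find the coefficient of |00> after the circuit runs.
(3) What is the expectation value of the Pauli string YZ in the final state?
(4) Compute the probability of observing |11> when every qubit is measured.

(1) The observable XX averages to 0. Key observation: gates 7-8 undo each other exactly, leaving only the rest of the circuit to track.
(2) The final state's coefficient on |00> equals sqrt(2)*exp(I*pi/4)/2.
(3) The observable YZ averages to -sqrt(2)/2.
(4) Outcome |11> occurs with probability 0.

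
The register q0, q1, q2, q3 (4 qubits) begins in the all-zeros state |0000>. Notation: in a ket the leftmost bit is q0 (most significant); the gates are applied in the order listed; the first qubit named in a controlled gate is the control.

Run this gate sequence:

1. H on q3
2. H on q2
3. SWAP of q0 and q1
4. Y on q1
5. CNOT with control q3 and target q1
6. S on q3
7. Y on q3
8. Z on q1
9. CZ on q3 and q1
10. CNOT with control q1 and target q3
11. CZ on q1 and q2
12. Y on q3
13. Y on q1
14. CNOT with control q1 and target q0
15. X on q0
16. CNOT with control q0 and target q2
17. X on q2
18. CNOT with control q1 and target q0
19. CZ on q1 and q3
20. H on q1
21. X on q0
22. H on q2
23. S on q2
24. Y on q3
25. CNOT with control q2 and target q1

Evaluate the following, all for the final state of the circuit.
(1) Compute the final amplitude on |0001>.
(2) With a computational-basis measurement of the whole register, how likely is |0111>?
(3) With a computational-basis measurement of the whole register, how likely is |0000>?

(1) |0001> carries amplitude 0 in the final state.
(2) A full measurement returns |0111> with probability 0.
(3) A full measurement returns |0000> with probability 1/4.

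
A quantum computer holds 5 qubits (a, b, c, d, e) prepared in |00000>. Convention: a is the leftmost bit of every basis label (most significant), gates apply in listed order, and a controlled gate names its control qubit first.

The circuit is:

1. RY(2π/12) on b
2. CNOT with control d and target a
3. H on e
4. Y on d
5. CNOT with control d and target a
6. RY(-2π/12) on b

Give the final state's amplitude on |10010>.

The amplitude on |10010> is sqrt(2)*I/2.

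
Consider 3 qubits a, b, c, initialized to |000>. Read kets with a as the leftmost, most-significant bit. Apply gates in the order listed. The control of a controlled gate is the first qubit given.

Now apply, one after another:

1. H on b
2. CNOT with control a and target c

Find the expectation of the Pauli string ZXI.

The observable ZXI averages to 1.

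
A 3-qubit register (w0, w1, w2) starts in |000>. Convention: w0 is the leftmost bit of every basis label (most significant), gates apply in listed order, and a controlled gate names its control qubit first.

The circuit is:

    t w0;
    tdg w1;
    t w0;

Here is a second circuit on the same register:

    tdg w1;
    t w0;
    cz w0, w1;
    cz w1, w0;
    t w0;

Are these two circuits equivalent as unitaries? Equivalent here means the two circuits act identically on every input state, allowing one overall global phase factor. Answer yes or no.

Yes — the two circuits implement the same unitary up to a global phase.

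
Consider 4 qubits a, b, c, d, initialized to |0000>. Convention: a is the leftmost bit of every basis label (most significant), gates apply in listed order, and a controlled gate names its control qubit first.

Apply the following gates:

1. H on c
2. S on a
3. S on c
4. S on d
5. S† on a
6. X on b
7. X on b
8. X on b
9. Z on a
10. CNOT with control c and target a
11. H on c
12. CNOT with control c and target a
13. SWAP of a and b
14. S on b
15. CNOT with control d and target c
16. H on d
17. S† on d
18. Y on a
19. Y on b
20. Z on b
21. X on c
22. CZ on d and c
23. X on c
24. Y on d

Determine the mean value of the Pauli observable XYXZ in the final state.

The observable XYXZ averages to 0.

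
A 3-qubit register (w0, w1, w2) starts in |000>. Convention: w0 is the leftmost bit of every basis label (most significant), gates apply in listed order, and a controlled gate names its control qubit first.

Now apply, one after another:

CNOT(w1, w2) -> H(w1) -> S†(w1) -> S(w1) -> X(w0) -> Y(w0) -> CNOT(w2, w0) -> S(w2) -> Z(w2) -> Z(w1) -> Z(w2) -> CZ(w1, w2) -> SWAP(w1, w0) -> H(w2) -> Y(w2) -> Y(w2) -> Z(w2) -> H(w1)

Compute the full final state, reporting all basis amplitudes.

The resulting statevector has amplitude -sqrt(2)*I/4 on |000>, sqrt(2)*I/4 on |001>, -sqrt(2)*I/4 on |010>, sqrt(2)*I/4 on |011>, sqrt(2)*I/4 on |100>, -sqrt(2)*I/4 on |101>, sqrt(2)*I/4 on |110>, -sqrt(2)*I/4 on |111>.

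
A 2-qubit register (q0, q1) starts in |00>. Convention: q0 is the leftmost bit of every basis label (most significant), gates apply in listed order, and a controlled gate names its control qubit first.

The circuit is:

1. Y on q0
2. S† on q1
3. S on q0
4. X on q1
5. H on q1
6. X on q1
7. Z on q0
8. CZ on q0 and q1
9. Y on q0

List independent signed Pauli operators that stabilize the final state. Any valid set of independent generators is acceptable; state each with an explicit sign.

The final state is stabilized by the group generated by +IX, +ZI; other independent generating sets are equally valid.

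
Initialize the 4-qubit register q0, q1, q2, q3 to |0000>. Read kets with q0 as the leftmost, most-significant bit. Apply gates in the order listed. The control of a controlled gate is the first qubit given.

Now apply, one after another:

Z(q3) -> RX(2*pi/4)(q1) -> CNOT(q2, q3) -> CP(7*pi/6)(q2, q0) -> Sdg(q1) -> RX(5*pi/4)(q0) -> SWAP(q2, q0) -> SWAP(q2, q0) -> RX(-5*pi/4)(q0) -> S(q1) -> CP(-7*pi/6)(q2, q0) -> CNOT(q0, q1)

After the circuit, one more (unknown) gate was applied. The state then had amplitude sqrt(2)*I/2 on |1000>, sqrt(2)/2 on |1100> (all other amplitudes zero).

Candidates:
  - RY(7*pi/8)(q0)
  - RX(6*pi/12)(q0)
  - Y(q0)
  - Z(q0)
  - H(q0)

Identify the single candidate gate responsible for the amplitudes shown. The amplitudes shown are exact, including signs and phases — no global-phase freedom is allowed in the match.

The unique candidate consistent with the amplitudes is Y(q0).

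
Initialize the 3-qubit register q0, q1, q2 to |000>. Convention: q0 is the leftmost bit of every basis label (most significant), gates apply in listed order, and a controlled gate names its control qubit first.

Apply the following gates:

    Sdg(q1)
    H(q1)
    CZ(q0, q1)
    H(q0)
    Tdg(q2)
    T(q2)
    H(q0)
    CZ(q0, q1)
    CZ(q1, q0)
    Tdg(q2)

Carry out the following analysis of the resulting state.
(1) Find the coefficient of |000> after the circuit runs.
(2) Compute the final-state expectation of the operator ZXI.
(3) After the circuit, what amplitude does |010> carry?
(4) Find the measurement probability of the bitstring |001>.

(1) The amplitude on |000> is sqrt(2)/2. Key observation: the block from step 3 through step 8 cancels to the identity and can be dropped.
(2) The expectation value of ZXI is 1.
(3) The final state's coefficient on |010> equals sqrt(2)/2.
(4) The probability of measuring |001> is 0.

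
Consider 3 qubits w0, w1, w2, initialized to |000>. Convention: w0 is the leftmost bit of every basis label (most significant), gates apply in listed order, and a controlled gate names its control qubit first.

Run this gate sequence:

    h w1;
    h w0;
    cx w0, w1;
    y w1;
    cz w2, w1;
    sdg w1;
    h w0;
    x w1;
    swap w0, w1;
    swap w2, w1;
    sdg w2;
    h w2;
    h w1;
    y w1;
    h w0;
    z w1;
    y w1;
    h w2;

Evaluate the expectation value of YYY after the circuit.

The expectation value of YYY is 0.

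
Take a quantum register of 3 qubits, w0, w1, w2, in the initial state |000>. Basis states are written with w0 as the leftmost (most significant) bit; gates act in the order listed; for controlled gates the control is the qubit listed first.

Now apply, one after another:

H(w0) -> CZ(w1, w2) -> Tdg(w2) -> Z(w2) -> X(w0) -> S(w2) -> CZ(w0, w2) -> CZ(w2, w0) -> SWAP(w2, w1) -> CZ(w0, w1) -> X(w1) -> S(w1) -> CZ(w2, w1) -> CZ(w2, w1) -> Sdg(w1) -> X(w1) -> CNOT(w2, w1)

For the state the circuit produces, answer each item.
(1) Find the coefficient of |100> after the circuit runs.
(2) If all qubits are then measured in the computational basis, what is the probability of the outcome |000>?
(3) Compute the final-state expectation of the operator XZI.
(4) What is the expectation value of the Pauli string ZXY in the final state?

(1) The amplitude on |100> is sqrt(2)/2. Key observation: steps 11-16 multiply out to the identity, so the circuit reduces to the remaining gates.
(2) The probability of measuring |000> is 1/2.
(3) The observable XZI averages to 1.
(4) The expectation value of ZXY is 0.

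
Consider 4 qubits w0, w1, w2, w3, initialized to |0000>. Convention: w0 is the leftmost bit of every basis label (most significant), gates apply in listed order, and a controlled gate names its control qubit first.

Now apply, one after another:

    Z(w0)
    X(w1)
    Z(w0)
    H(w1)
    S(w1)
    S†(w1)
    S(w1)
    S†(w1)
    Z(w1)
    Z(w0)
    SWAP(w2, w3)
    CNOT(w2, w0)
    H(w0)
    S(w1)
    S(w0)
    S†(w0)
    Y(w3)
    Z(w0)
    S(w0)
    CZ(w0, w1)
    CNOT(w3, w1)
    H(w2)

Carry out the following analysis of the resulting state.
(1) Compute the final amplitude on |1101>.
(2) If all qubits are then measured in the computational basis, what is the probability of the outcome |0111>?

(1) The amplitude on |1101> is sqrt(2)/4.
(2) A full measurement returns |0111> with probability 1/8.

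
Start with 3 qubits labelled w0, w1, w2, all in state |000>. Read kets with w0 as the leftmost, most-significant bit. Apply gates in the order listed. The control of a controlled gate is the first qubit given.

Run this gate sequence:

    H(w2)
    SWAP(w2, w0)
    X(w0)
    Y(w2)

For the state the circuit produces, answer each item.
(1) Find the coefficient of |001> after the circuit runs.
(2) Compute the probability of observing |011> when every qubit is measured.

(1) The amplitude on |001> is sqrt(2)*I/2.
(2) The probability of measuring |011> is 0.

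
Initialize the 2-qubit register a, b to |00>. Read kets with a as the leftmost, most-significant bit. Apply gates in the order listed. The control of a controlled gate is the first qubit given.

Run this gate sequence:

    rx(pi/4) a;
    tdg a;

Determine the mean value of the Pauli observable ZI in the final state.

The expectation value of ZI is sqrt(2)/2.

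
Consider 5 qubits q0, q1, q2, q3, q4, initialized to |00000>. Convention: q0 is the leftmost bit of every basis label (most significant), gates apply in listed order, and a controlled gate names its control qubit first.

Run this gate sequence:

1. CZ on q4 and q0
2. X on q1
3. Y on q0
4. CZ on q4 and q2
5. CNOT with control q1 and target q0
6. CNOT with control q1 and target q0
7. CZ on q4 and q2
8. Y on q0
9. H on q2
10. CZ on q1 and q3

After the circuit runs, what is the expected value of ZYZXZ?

The expectation value of ZYZXZ is 0. Key observation: steps 3-8 multiply out to the identity, so the circuit reduces to the remaining gates.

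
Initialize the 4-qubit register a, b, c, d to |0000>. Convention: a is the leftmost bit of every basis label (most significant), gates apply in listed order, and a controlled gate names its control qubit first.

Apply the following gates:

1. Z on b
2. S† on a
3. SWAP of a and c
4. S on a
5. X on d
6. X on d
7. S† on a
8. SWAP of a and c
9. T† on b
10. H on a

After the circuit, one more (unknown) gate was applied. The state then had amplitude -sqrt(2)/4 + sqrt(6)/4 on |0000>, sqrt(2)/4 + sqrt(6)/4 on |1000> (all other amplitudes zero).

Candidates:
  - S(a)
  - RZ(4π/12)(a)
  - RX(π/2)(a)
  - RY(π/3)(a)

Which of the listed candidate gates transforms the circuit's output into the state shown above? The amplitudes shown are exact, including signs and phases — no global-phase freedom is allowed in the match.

The unique candidate consistent with the amplitudes is RY(π/3)(a). Key observation: gates 3-8 undo each other exactly, leaving only the rest of the circuit to track.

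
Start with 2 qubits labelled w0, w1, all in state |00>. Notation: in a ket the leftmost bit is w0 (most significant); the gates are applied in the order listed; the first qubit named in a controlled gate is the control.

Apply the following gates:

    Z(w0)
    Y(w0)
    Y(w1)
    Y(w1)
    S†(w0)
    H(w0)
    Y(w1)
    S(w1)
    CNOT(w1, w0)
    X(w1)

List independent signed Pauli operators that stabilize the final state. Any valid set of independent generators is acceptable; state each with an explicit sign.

The stabilizer group can be generated by -XI, +IZ, among other valid generating sets.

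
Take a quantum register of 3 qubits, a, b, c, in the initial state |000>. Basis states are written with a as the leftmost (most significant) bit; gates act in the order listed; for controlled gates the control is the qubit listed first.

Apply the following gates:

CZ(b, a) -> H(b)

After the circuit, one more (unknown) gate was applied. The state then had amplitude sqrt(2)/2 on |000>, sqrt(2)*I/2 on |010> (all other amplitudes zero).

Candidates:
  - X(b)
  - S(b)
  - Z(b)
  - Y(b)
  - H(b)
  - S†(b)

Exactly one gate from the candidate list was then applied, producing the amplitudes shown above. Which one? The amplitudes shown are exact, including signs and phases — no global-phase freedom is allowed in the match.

The unique candidate consistent with the amplitudes is S(b).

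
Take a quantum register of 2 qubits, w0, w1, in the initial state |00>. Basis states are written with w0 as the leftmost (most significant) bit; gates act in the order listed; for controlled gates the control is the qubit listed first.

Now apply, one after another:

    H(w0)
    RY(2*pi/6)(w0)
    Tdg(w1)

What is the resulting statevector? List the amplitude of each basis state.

The final amplitudes are -sqrt(2)/4 + sqrt(6)/4 on |00>, 0 on |01>, sqrt(2)/4 + sqrt(6)/4 on |10>, 0 on |11>.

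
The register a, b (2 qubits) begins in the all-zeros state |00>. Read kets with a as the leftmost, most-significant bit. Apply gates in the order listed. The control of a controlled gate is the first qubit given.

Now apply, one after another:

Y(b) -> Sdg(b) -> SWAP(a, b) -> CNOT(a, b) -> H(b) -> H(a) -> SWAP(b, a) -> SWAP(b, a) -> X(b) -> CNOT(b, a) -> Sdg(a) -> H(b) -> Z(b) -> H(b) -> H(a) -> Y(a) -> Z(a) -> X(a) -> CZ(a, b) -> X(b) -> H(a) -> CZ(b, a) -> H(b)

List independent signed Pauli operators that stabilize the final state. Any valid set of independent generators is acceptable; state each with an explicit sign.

The stabilizer group can be generated by -YI, +IY, among other valid generating sets.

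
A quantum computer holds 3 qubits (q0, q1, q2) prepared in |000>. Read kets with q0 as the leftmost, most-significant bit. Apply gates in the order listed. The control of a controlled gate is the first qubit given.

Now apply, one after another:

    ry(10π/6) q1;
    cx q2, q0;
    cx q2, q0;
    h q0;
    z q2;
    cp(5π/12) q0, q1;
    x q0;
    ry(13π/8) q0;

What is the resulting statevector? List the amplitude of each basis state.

The final amplitudes are sqrt(3)*cos(pi/16)/2 on |000>, 0 on |001>, -sqrt(2)*sin(3*pi/16)/4 - sqrt(2)*exp(5*I*pi/12)*cos(3*pi/16)/4 on |010>, 0 on |011>, sqrt(3)*sin(pi/16)/2 on |100>, 0 on |101>, -sqrt(2)*cos(3*pi/16)/4 + sqrt(2)*exp(5*I*pi/12)*sin(3*pi/16)/4 on |110>, 0 on |111>.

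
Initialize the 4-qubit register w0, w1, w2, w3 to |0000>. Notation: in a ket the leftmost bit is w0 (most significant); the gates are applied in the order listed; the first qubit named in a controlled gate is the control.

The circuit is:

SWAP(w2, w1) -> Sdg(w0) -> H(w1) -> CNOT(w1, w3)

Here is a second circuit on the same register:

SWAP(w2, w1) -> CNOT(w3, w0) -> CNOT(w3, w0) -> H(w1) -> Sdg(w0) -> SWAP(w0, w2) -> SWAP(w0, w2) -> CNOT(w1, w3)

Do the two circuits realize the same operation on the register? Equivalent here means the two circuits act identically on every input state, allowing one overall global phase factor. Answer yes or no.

Yes — the two circuits implement the same unitary up to a global phase.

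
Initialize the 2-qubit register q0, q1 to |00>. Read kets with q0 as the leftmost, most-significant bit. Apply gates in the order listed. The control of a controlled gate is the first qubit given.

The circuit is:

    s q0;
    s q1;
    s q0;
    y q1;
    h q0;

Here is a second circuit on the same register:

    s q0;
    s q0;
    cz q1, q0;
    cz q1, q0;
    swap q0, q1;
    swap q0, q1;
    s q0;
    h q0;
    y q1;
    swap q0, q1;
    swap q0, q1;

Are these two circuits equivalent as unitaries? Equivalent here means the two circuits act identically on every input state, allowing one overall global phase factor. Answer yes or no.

No, they are not equivalent — no single phase factor reconciles the two unitaries.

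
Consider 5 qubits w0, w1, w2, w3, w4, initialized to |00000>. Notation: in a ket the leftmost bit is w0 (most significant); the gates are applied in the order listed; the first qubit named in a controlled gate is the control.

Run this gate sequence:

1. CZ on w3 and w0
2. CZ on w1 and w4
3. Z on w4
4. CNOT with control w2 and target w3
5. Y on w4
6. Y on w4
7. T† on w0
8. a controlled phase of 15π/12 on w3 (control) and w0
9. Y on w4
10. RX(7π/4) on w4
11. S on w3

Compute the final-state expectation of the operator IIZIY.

The expectation value of IIZIY is -sqrt(2)/2.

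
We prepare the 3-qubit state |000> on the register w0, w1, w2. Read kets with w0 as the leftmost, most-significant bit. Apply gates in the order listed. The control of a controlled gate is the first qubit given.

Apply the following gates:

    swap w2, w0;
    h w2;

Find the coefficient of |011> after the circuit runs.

The final state's coefficient on |011> equals 0.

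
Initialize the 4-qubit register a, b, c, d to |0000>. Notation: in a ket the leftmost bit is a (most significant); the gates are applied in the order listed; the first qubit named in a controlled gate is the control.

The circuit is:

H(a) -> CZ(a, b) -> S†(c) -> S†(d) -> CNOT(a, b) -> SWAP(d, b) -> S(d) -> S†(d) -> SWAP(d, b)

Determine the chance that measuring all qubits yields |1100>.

The probability of measuring |1100> is 1/2. Key observation: steps 6-9 multiply out to the identity, so the circuit reduces to the remaining gates.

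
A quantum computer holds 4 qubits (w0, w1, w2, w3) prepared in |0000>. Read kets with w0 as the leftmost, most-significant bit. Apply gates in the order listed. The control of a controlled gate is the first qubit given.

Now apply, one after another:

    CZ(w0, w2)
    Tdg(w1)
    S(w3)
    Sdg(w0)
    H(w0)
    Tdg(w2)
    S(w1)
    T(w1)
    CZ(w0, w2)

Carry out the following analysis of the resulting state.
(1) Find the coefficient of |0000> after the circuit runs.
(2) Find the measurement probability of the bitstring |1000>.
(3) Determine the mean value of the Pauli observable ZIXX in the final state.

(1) The final state's coefficient on |0000> equals sqrt(2)/2.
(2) The probability of measuring |1000> is 1/2.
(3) The expectation value of ZIXX is 0.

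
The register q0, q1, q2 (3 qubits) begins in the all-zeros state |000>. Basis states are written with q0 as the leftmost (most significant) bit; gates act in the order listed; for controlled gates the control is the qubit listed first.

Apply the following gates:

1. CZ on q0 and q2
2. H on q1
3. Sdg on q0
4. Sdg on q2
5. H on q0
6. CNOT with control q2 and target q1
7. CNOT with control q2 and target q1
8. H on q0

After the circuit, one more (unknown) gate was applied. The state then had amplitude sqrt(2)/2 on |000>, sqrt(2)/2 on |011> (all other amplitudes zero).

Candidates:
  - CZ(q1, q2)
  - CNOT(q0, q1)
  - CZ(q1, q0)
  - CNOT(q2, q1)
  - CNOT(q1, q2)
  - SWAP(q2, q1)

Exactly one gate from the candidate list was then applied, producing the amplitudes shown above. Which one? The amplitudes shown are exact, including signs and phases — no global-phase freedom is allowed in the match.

The unique candidate consistent with the amplitudes is CNOT(q1, q2). Key observation: the block from step 5 through step 8 cancels to the identity and can be dropped.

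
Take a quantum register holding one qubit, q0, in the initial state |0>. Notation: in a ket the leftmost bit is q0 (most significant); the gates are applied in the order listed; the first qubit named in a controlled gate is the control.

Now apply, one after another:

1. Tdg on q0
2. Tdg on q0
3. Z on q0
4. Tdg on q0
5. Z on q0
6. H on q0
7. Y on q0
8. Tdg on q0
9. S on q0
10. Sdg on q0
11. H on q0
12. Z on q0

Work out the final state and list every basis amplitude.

After the circuit, the state carries amplitude -I/2 + exp(I*pi/4)/2 on |0>, exp(I*pi/4)/2 + I/2 on |1>.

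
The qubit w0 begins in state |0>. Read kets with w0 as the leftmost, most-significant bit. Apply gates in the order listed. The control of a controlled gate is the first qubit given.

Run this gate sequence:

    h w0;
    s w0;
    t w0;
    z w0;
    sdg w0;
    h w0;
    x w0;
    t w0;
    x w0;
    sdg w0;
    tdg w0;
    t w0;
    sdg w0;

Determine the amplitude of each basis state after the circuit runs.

The resulting statevector has amplitude -I/2 + exp(I*pi/4)/2 on |0>, -1/2 - exp(I*pi/4)/2 on |1>.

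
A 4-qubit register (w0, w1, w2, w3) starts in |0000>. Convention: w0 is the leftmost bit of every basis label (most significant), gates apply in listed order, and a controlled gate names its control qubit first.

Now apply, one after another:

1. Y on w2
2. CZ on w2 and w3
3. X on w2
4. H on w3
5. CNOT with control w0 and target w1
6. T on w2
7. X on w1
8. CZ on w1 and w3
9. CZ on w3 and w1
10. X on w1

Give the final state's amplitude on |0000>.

The amplitude on |0000> is sqrt(2)*I/2.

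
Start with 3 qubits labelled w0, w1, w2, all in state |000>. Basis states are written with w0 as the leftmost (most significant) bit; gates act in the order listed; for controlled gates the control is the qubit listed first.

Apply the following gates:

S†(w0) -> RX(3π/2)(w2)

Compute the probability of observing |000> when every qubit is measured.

Outcome |000> occurs with probability 1/2.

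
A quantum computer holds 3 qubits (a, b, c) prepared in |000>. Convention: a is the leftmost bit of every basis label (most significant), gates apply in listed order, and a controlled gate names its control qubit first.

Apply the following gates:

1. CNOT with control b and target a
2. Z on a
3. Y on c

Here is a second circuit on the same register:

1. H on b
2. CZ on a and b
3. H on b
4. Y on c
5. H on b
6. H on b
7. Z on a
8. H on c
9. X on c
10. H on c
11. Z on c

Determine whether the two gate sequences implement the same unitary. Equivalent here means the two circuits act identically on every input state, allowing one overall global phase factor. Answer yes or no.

No: there is an input state on which the two circuits produce genuinely different outputs (not merely differing by a phase).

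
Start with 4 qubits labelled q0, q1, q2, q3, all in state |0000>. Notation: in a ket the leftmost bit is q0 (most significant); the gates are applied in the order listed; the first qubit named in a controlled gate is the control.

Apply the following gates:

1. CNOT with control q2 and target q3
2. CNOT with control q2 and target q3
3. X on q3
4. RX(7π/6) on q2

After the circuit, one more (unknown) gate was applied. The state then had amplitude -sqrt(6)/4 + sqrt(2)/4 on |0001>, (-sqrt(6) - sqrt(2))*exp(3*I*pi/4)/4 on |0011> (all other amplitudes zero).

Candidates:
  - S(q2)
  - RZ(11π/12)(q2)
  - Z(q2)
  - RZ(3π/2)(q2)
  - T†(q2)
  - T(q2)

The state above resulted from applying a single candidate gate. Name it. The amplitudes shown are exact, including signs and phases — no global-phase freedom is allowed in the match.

The unique candidate consistent with the amplitudes is T(q2).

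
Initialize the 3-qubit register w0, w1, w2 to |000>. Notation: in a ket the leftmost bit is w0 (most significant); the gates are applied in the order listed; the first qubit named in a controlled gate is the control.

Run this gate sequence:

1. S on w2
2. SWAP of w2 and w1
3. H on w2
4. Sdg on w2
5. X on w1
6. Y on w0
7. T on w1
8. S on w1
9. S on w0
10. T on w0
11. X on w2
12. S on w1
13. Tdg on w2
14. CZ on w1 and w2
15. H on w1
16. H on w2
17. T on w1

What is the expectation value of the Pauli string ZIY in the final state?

In the final state, ZIY has expectation -sqrt(2)/2.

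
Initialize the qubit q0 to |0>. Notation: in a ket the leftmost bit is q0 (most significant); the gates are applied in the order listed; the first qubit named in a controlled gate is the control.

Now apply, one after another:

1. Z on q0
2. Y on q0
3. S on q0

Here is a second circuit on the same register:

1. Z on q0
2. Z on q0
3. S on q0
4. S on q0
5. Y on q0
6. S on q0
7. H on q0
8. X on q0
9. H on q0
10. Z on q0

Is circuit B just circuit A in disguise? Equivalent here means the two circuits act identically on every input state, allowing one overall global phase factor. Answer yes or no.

Yes, they are equivalent — the unitaries differ by at most a global phase.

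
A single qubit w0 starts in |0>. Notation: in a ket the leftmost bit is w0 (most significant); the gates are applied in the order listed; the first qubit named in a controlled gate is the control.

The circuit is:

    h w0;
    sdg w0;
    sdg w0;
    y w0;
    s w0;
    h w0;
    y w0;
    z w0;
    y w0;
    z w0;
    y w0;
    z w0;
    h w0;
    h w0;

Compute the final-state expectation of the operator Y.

The expectation value of Y is 1.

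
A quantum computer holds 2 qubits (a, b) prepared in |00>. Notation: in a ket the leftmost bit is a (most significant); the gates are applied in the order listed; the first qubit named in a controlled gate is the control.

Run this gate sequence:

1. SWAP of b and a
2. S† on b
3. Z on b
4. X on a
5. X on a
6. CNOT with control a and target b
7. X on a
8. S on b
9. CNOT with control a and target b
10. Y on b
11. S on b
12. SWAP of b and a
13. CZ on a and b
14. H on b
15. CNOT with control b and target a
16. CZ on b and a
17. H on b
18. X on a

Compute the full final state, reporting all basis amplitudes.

The final amplitudes are -I/2 on |00>, I/2 on |01>, -I/2 on |10>, -I/2 on |11>. Key observation: steps 4-5 multiply out to the identity, so the circuit reduces to the remaining gates.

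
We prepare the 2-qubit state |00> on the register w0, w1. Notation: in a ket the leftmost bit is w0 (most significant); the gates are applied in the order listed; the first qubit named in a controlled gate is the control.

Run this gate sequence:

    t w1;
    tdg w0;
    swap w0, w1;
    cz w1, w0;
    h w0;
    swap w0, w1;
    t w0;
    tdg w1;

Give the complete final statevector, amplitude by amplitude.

The resulting statevector has amplitude sqrt(2)/2 on |00>, -sqrt(2)*exp(3*I*pi/4)/2 on |01>, 0 on |10>, 0 on |11>.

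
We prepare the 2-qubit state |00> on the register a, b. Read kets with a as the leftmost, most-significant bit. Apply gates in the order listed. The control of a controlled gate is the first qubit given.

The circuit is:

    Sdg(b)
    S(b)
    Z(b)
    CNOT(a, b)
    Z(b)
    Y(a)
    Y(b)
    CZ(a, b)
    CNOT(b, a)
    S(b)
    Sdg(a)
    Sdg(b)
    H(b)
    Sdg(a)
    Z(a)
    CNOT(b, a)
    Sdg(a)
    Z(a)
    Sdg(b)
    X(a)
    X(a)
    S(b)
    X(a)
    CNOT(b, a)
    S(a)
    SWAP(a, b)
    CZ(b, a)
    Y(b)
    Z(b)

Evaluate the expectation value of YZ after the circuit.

The expectation value of YZ is 1.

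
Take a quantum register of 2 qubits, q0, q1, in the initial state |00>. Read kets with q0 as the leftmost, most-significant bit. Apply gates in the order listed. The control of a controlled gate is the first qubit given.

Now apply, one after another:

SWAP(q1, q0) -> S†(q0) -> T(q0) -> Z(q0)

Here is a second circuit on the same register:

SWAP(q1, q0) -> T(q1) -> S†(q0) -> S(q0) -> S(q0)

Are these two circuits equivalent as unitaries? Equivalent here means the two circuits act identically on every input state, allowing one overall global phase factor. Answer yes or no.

No — the two circuits implement different unitaries, even allowing a global phase.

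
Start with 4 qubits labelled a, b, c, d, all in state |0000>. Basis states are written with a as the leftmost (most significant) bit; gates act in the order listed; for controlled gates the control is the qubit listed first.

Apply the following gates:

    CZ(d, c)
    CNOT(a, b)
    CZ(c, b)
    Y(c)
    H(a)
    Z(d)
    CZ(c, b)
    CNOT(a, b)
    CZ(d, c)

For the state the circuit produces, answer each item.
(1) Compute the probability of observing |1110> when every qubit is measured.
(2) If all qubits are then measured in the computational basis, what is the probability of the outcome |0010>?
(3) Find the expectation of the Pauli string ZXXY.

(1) A full measurement returns |1110> with probability 1/2.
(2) The probability of measuring |0010> is 1/2.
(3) The observable ZXXY averages to 0.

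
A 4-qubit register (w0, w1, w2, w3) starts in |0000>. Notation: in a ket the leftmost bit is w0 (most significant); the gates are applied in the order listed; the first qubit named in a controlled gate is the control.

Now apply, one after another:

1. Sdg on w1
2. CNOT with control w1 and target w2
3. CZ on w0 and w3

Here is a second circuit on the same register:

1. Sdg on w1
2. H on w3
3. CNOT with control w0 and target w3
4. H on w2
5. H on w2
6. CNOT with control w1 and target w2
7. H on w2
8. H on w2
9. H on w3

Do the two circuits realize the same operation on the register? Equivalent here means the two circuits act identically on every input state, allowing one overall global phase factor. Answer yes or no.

Yes — the two circuits implement the same unitary up to a global phase.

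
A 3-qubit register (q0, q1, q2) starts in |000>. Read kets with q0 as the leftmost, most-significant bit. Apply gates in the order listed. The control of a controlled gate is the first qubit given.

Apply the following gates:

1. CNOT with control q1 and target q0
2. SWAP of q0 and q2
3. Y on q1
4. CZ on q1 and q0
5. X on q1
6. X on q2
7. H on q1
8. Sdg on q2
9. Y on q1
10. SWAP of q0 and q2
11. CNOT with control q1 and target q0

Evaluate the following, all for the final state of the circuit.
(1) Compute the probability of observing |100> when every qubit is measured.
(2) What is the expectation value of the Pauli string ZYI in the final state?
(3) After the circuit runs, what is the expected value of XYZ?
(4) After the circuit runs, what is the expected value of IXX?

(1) A full measurement returns |100> with probability 1/2.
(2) The observable ZYI averages to 0.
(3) The expectation value of XYZ is 0.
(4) The expectation value of IXX is 0.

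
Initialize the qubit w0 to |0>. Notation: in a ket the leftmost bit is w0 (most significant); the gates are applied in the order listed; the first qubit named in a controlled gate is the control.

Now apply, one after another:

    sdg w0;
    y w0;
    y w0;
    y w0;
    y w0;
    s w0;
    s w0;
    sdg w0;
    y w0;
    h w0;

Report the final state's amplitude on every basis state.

The resulting statevector has amplitude sqrt(2)*I/2 on |0>, -sqrt(2)*I/2 on |1>. Key observation: the block from step 1 through step 6 cancels to the identity and can be dropped.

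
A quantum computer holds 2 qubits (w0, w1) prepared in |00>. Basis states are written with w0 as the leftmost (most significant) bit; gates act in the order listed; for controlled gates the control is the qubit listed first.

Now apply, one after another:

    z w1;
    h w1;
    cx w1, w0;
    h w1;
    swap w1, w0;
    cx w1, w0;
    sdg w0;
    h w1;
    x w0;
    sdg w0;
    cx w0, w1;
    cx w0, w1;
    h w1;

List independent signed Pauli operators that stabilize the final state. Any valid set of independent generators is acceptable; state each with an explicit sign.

The final state is stabilized by the group generated by +XZ, +ZX; other independent generating sets are equally valid. Key observation: the block from step 11 through step 12 cancels to the identity and can be dropped.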